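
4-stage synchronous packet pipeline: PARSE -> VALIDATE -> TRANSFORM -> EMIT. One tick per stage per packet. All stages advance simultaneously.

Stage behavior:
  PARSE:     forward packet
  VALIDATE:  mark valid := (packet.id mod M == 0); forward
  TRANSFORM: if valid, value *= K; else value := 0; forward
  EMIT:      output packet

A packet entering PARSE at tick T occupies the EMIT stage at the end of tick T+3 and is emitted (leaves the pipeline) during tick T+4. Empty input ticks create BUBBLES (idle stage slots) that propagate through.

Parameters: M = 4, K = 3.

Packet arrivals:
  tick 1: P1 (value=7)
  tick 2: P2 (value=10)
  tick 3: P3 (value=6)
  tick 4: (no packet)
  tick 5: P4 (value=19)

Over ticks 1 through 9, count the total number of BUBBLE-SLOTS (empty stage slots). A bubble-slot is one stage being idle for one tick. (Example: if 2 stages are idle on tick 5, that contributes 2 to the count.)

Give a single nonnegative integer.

Answer: 20

Derivation:
Tick 1: [PARSE:P1(v=7,ok=F), VALIDATE:-, TRANSFORM:-, EMIT:-] out:-; bubbles=3
Tick 2: [PARSE:P2(v=10,ok=F), VALIDATE:P1(v=7,ok=F), TRANSFORM:-, EMIT:-] out:-; bubbles=2
Tick 3: [PARSE:P3(v=6,ok=F), VALIDATE:P2(v=10,ok=F), TRANSFORM:P1(v=0,ok=F), EMIT:-] out:-; bubbles=1
Tick 4: [PARSE:-, VALIDATE:P3(v=6,ok=F), TRANSFORM:P2(v=0,ok=F), EMIT:P1(v=0,ok=F)] out:-; bubbles=1
Tick 5: [PARSE:P4(v=19,ok=F), VALIDATE:-, TRANSFORM:P3(v=0,ok=F), EMIT:P2(v=0,ok=F)] out:P1(v=0); bubbles=1
Tick 6: [PARSE:-, VALIDATE:P4(v=19,ok=T), TRANSFORM:-, EMIT:P3(v=0,ok=F)] out:P2(v=0); bubbles=2
Tick 7: [PARSE:-, VALIDATE:-, TRANSFORM:P4(v=57,ok=T), EMIT:-] out:P3(v=0); bubbles=3
Tick 8: [PARSE:-, VALIDATE:-, TRANSFORM:-, EMIT:P4(v=57,ok=T)] out:-; bubbles=3
Tick 9: [PARSE:-, VALIDATE:-, TRANSFORM:-, EMIT:-] out:P4(v=57); bubbles=4
Total bubble-slots: 20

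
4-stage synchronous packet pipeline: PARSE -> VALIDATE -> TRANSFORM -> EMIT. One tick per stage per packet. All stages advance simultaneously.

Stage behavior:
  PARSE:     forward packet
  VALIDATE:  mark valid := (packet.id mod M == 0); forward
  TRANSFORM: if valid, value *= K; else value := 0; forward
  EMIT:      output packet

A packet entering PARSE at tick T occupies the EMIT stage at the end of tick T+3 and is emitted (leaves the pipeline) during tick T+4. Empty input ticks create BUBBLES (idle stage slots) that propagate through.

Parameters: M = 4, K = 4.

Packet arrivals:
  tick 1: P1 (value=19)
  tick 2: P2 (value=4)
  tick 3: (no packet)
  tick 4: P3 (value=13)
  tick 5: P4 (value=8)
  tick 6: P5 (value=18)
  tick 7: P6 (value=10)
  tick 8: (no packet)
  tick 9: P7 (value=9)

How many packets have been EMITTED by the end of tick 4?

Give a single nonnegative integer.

Answer: 0

Derivation:
Tick 1: [PARSE:P1(v=19,ok=F), VALIDATE:-, TRANSFORM:-, EMIT:-] out:-; in:P1
Tick 2: [PARSE:P2(v=4,ok=F), VALIDATE:P1(v=19,ok=F), TRANSFORM:-, EMIT:-] out:-; in:P2
Tick 3: [PARSE:-, VALIDATE:P2(v=4,ok=F), TRANSFORM:P1(v=0,ok=F), EMIT:-] out:-; in:-
Tick 4: [PARSE:P3(v=13,ok=F), VALIDATE:-, TRANSFORM:P2(v=0,ok=F), EMIT:P1(v=0,ok=F)] out:-; in:P3
Emitted by tick 4: []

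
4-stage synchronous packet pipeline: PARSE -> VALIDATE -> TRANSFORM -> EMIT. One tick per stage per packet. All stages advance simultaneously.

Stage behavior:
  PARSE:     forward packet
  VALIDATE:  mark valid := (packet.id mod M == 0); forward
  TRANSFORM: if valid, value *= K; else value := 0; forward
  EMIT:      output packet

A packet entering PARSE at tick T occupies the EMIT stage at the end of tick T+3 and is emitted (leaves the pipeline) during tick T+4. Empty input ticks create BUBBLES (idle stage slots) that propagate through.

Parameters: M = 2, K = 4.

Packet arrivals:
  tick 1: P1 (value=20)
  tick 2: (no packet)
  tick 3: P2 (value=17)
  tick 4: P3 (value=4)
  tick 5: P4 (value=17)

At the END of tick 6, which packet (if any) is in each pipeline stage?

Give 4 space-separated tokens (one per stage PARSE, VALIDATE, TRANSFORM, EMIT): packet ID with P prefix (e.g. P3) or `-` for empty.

Answer: - P4 P3 P2

Derivation:
Tick 1: [PARSE:P1(v=20,ok=F), VALIDATE:-, TRANSFORM:-, EMIT:-] out:-; in:P1
Tick 2: [PARSE:-, VALIDATE:P1(v=20,ok=F), TRANSFORM:-, EMIT:-] out:-; in:-
Tick 3: [PARSE:P2(v=17,ok=F), VALIDATE:-, TRANSFORM:P1(v=0,ok=F), EMIT:-] out:-; in:P2
Tick 4: [PARSE:P3(v=4,ok=F), VALIDATE:P2(v=17,ok=T), TRANSFORM:-, EMIT:P1(v=0,ok=F)] out:-; in:P3
Tick 5: [PARSE:P4(v=17,ok=F), VALIDATE:P3(v=4,ok=F), TRANSFORM:P2(v=68,ok=T), EMIT:-] out:P1(v=0); in:P4
Tick 6: [PARSE:-, VALIDATE:P4(v=17,ok=T), TRANSFORM:P3(v=0,ok=F), EMIT:P2(v=68,ok=T)] out:-; in:-
At end of tick 6: ['-', 'P4', 'P3', 'P2']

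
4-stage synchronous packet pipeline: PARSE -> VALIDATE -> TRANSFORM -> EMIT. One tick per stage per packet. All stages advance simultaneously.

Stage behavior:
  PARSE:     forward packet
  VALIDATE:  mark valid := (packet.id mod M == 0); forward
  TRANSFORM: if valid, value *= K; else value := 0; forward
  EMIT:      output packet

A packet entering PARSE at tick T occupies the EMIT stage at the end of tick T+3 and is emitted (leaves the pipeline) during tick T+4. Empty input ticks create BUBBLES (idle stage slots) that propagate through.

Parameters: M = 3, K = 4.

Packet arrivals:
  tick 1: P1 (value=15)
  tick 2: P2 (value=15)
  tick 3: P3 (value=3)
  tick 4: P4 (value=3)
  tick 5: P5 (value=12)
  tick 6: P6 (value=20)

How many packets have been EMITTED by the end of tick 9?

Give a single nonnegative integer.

Answer: 5

Derivation:
Tick 1: [PARSE:P1(v=15,ok=F), VALIDATE:-, TRANSFORM:-, EMIT:-] out:-; in:P1
Tick 2: [PARSE:P2(v=15,ok=F), VALIDATE:P1(v=15,ok=F), TRANSFORM:-, EMIT:-] out:-; in:P2
Tick 3: [PARSE:P3(v=3,ok=F), VALIDATE:P2(v=15,ok=F), TRANSFORM:P1(v=0,ok=F), EMIT:-] out:-; in:P3
Tick 4: [PARSE:P4(v=3,ok=F), VALIDATE:P3(v=3,ok=T), TRANSFORM:P2(v=0,ok=F), EMIT:P1(v=0,ok=F)] out:-; in:P4
Tick 5: [PARSE:P5(v=12,ok=F), VALIDATE:P4(v=3,ok=F), TRANSFORM:P3(v=12,ok=T), EMIT:P2(v=0,ok=F)] out:P1(v=0); in:P5
Tick 6: [PARSE:P6(v=20,ok=F), VALIDATE:P5(v=12,ok=F), TRANSFORM:P4(v=0,ok=F), EMIT:P3(v=12,ok=T)] out:P2(v=0); in:P6
Tick 7: [PARSE:-, VALIDATE:P6(v=20,ok=T), TRANSFORM:P5(v=0,ok=F), EMIT:P4(v=0,ok=F)] out:P3(v=12); in:-
Tick 8: [PARSE:-, VALIDATE:-, TRANSFORM:P6(v=80,ok=T), EMIT:P5(v=0,ok=F)] out:P4(v=0); in:-
Tick 9: [PARSE:-, VALIDATE:-, TRANSFORM:-, EMIT:P6(v=80,ok=T)] out:P5(v=0); in:-
Emitted by tick 9: ['P1', 'P2', 'P3', 'P4', 'P5']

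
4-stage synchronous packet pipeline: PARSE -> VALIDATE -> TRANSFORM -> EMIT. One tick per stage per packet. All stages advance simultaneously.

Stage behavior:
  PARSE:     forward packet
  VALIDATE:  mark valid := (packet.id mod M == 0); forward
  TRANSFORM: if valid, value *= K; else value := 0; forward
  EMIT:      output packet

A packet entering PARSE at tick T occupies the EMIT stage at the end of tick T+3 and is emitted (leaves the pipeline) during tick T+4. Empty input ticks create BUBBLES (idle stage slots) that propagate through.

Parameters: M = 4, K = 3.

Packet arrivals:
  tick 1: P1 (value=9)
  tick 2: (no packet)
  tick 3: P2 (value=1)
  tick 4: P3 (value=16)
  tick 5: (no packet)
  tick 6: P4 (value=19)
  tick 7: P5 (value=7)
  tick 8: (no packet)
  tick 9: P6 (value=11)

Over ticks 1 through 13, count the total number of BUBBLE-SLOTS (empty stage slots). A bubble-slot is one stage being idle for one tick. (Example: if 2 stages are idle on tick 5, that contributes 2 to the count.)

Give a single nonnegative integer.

Tick 1: [PARSE:P1(v=9,ok=F), VALIDATE:-, TRANSFORM:-, EMIT:-] out:-; bubbles=3
Tick 2: [PARSE:-, VALIDATE:P1(v=9,ok=F), TRANSFORM:-, EMIT:-] out:-; bubbles=3
Tick 3: [PARSE:P2(v=1,ok=F), VALIDATE:-, TRANSFORM:P1(v=0,ok=F), EMIT:-] out:-; bubbles=2
Tick 4: [PARSE:P3(v=16,ok=F), VALIDATE:P2(v=1,ok=F), TRANSFORM:-, EMIT:P1(v=0,ok=F)] out:-; bubbles=1
Tick 5: [PARSE:-, VALIDATE:P3(v=16,ok=F), TRANSFORM:P2(v=0,ok=F), EMIT:-] out:P1(v=0); bubbles=2
Tick 6: [PARSE:P4(v=19,ok=F), VALIDATE:-, TRANSFORM:P3(v=0,ok=F), EMIT:P2(v=0,ok=F)] out:-; bubbles=1
Tick 7: [PARSE:P5(v=7,ok=F), VALIDATE:P4(v=19,ok=T), TRANSFORM:-, EMIT:P3(v=0,ok=F)] out:P2(v=0); bubbles=1
Tick 8: [PARSE:-, VALIDATE:P5(v=7,ok=F), TRANSFORM:P4(v=57,ok=T), EMIT:-] out:P3(v=0); bubbles=2
Tick 9: [PARSE:P6(v=11,ok=F), VALIDATE:-, TRANSFORM:P5(v=0,ok=F), EMIT:P4(v=57,ok=T)] out:-; bubbles=1
Tick 10: [PARSE:-, VALIDATE:P6(v=11,ok=F), TRANSFORM:-, EMIT:P5(v=0,ok=F)] out:P4(v=57); bubbles=2
Tick 11: [PARSE:-, VALIDATE:-, TRANSFORM:P6(v=0,ok=F), EMIT:-] out:P5(v=0); bubbles=3
Tick 12: [PARSE:-, VALIDATE:-, TRANSFORM:-, EMIT:P6(v=0,ok=F)] out:-; bubbles=3
Tick 13: [PARSE:-, VALIDATE:-, TRANSFORM:-, EMIT:-] out:P6(v=0); bubbles=4
Total bubble-slots: 28

Answer: 28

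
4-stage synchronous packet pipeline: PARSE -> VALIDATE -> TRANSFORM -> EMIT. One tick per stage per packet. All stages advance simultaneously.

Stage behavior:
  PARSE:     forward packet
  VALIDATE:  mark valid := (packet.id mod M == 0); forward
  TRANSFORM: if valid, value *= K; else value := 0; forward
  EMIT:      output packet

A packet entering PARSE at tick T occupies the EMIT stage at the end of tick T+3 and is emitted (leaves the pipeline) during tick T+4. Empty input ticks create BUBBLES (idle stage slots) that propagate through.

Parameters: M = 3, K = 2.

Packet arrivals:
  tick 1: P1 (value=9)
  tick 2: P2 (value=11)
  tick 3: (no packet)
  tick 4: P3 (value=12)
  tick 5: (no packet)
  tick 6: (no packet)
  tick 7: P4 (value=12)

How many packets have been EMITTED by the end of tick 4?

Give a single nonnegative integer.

Answer: 0

Derivation:
Tick 1: [PARSE:P1(v=9,ok=F), VALIDATE:-, TRANSFORM:-, EMIT:-] out:-; in:P1
Tick 2: [PARSE:P2(v=11,ok=F), VALIDATE:P1(v=9,ok=F), TRANSFORM:-, EMIT:-] out:-; in:P2
Tick 3: [PARSE:-, VALIDATE:P2(v=11,ok=F), TRANSFORM:P1(v=0,ok=F), EMIT:-] out:-; in:-
Tick 4: [PARSE:P3(v=12,ok=F), VALIDATE:-, TRANSFORM:P2(v=0,ok=F), EMIT:P1(v=0,ok=F)] out:-; in:P3
Emitted by tick 4: []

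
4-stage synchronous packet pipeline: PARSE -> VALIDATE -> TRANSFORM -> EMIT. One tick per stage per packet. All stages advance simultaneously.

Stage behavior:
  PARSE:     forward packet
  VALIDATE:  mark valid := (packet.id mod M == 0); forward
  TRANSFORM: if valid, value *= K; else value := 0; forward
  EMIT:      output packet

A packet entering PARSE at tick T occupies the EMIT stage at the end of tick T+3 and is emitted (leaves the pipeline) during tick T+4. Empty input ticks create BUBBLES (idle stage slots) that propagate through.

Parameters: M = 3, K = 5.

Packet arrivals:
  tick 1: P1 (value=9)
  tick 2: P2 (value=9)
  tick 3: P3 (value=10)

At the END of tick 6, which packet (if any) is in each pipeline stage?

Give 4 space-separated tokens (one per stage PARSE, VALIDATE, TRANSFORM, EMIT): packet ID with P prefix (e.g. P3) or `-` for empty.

Answer: - - - P3

Derivation:
Tick 1: [PARSE:P1(v=9,ok=F), VALIDATE:-, TRANSFORM:-, EMIT:-] out:-; in:P1
Tick 2: [PARSE:P2(v=9,ok=F), VALIDATE:P1(v=9,ok=F), TRANSFORM:-, EMIT:-] out:-; in:P2
Tick 3: [PARSE:P3(v=10,ok=F), VALIDATE:P2(v=9,ok=F), TRANSFORM:P1(v=0,ok=F), EMIT:-] out:-; in:P3
Tick 4: [PARSE:-, VALIDATE:P3(v=10,ok=T), TRANSFORM:P2(v=0,ok=F), EMIT:P1(v=0,ok=F)] out:-; in:-
Tick 5: [PARSE:-, VALIDATE:-, TRANSFORM:P3(v=50,ok=T), EMIT:P2(v=0,ok=F)] out:P1(v=0); in:-
Tick 6: [PARSE:-, VALIDATE:-, TRANSFORM:-, EMIT:P3(v=50,ok=T)] out:P2(v=0); in:-
At end of tick 6: ['-', '-', '-', 'P3']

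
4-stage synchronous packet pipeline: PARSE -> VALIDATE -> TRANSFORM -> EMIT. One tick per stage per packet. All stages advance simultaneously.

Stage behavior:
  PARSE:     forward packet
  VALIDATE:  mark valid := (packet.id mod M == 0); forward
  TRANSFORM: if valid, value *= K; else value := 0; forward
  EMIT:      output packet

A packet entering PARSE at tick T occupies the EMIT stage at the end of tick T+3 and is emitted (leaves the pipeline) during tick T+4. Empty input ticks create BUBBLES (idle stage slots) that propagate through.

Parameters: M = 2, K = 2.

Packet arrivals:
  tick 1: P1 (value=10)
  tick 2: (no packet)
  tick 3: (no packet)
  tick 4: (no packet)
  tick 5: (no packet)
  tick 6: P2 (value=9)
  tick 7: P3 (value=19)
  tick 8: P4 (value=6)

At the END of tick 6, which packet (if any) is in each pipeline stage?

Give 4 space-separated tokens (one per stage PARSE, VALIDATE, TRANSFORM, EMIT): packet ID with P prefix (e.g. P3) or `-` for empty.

Tick 1: [PARSE:P1(v=10,ok=F), VALIDATE:-, TRANSFORM:-, EMIT:-] out:-; in:P1
Tick 2: [PARSE:-, VALIDATE:P1(v=10,ok=F), TRANSFORM:-, EMIT:-] out:-; in:-
Tick 3: [PARSE:-, VALIDATE:-, TRANSFORM:P1(v=0,ok=F), EMIT:-] out:-; in:-
Tick 4: [PARSE:-, VALIDATE:-, TRANSFORM:-, EMIT:P1(v=0,ok=F)] out:-; in:-
Tick 5: [PARSE:-, VALIDATE:-, TRANSFORM:-, EMIT:-] out:P1(v=0); in:-
Tick 6: [PARSE:P2(v=9,ok=F), VALIDATE:-, TRANSFORM:-, EMIT:-] out:-; in:P2
At end of tick 6: ['P2', '-', '-', '-']

Answer: P2 - - -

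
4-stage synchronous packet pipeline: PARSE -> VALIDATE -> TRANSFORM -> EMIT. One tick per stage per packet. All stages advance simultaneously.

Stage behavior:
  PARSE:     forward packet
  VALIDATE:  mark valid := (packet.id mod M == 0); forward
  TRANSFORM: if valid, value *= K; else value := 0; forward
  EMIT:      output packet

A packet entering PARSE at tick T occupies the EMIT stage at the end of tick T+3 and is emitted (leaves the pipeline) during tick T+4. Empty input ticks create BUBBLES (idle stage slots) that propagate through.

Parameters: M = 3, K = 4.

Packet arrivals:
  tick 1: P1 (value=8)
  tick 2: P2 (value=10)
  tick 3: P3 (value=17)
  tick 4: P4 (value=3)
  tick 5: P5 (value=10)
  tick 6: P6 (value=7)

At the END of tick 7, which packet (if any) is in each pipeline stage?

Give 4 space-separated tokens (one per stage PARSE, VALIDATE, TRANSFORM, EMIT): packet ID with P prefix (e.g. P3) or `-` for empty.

Answer: - P6 P5 P4

Derivation:
Tick 1: [PARSE:P1(v=8,ok=F), VALIDATE:-, TRANSFORM:-, EMIT:-] out:-; in:P1
Tick 2: [PARSE:P2(v=10,ok=F), VALIDATE:P1(v=8,ok=F), TRANSFORM:-, EMIT:-] out:-; in:P2
Tick 3: [PARSE:P3(v=17,ok=F), VALIDATE:P2(v=10,ok=F), TRANSFORM:P1(v=0,ok=F), EMIT:-] out:-; in:P3
Tick 4: [PARSE:P4(v=3,ok=F), VALIDATE:P3(v=17,ok=T), TRANSFORM:P2(v=0,ok=F), EMIT:P1(v=0,ok=F)] out:-; in:P4
Tick 5: [PARSE:P5(v=10,ok=F), VALIDATE:P4(v=3,ok=F), TRANSFORM:P3(v=68,ok=T), EMIT:P2(v=0,ok=F)] out:P1(v=0); in:P5
Tick 6: [PARSE:P6(v=7,ok=F), VALIDATE:P5(v=10,ok=F), TRANSFORM:P4(v=0,ok=F), EMIT:P3(v=68,ok=T)] out:P2(v=0); in:P6
Tick 7: [PARSE:-, VALIDATE:P6(v=7,ok=T), TRANSFORM:P5(v=0,ok=F), EMIT:P4(v=0,ok=F)] out:P3(v=68); in:-
At end of tick 7: ['-', 'P6', 'P5', 'P4']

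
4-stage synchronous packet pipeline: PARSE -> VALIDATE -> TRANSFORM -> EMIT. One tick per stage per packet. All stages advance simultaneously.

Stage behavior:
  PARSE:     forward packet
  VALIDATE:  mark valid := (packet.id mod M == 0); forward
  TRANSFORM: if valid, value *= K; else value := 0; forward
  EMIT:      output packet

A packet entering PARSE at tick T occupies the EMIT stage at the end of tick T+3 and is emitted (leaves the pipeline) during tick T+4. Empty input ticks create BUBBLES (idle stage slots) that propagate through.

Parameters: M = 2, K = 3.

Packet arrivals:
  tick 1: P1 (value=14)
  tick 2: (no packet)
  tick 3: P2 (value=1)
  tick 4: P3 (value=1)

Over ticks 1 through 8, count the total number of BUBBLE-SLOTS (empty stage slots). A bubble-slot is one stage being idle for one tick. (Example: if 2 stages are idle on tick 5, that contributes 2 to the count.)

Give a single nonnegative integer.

Tick 1: [PARSE:P1(v=14,ok=F), VALIDATE:-, TRANSFORM:-, EMIT:-] out:-; bubbles=3
Tick 2: [PARSE:-, VALIDATE:P1(v=14,ok=F), TRANSFORM:-, EMIT:-] out:-; bubbles=3
Tick 3: [PARSE:P2(v=1,ok=F), VALIDATE:-, TRANSFORM:P1(v=0,ok=F), EMIT:-] out:-; bubbles=2
Tick 4: [PARSE:P3(v=1,ok=F), VALIDATE:P2(v=1,ok=T), TRANSFORM:-, EMIT:P1(v=0,ok=F)] out:-; bubbles=1
Tick 5: [PARSE:-, VALIDATE:P3(v=1,ok=F), TRANSFORM:P2(v=3,ok=T), EMIT:-] out:P1(v=0); bubbles=2
Tick 6: [PARSE:-, VALIDATE:-, TRANSFORM:P3(v=0,ok=F), EMIT:P2(v=3,ok=T)] out:-; bubbles=2
Tick 7: [PARSE:-, VALIDATE:-, TRANSFORM:-, EMIT:P3(v=0,ok=F)] out:P2(v=3); bubbles=3
Tick 8: [PARSE:-, VALIDATE:-, TRANSFORM:-, EMIT:-] out:P3(v=0); bubbles=4
Total bubble-slots: 20

Answer: 20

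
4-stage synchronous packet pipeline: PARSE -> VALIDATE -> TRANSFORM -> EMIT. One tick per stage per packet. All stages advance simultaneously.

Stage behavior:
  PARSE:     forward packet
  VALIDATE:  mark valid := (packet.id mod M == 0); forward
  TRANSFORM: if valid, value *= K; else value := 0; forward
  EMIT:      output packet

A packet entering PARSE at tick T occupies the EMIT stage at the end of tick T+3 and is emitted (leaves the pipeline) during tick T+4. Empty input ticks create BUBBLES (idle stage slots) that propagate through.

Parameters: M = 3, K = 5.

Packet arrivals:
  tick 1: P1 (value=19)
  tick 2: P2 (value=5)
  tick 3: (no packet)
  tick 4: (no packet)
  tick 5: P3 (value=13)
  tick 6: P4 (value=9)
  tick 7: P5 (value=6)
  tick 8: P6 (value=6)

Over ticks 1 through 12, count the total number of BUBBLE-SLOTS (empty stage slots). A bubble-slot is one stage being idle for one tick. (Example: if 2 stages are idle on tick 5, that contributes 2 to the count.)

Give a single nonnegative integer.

Tick 1: [PARSE:P1(v=19,ok=F), VALIDATE:-, TRANSFORM:-, EMIT:-] out:-; bubbles=3
Tick 2: [PARSE:P2(v=5,ok=F), VALIDATE:P1(v=19,ok=F), TRANSFORM:-, EMIT:-] out:-; bubbles=2
Tick 3: [PARSE:-, VALIDATE:P2(v=5,ok=F), TRANSFORM:P1(v=0,ok=F), EMIT:-] out:-; bubbles=2
Tick 4: [PARSE:-, VALIDATE:-, TRANSFORM:P2(v=0,ok=F), EMIT:P1(v=0,ok=F)] out:-; bubbles=2
Tick 5: [PARSE:P3(v=13,ok=F), VALIDATE:-, TRANSFORM:-, EMIT:P2(v=0,ok=F)] out:P1(v=0); bubbles=2
Tick 6: [PARSE:P4(v=9,ok=F), VALIDATE:P3(v=13,ok=T), TRANSFORM:-, EMIT:-] out:P2(v=0); bubbles=2
Tick 7: [PARSE:P5(v=6,ok=F), VALIDATE:P4(v=9,ok=F), TRANSFORM:P3(v=65,ok=T), EMIT:-] out:-; bubbles=1
Tick 8: [PARSE:P6(v=6,ok=F), VALIDATE:P5(v=6,ok=F), TRANSFORM:P4(v=0,ok=F), EMIT:P3(v=65,ok=T)] out:-; bubbles=0
Tick 9: [PARSE:-, VALIDATE:P6(v=6,ok=T), TRANSFORM:P5(v=0,ok=F), EMIT:P4(v=0,ok=F)] out:P3(v=65); bubbles=1
Tick 10: [PARSE:-, VALIDATE:-, TRANSFORM:P6(v=30,ok=T), EMIT:P5(v=0,ok=F)] out:P4(v=0); bubbles=2
Tick 11: [PARSE:-, VALIDATE:-, TRANSFORM:-, EMIT:P6(v=30,ok=T)] out:P5(v=0); bubbles=3
Tick 12: [PARSE:-, VALIDATE:-, TRANSFORM:-, EMIT:-] out:P6(v=30); bubbles=4
Total bubble-slots: 24

Answer: 24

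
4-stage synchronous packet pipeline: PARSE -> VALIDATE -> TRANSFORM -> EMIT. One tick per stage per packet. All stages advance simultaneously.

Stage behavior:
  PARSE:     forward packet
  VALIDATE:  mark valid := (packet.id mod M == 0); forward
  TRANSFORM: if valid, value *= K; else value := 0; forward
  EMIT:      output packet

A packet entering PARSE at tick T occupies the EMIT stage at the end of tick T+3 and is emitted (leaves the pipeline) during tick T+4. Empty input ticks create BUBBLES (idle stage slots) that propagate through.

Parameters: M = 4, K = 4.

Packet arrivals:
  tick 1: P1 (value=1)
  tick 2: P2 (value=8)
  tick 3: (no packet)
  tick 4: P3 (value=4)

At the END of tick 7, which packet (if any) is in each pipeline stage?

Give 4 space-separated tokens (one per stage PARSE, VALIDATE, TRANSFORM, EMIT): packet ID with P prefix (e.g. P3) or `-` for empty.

Tick 1: [PARSE:P1(v=1,ok=F), VALIDATE:-, TRANSFORM:-, EMIT:-] out:-; in:P1
Tick 2: [PARSE:P2(v=8,ok=F), VALIDATE:P1(v=1,ok=F), TRANSFORM:-, EMIT:-] out:-; in:P2
Tick 3: [PARSE:-, VALIDATE:P2(v=8,ok=F), TRANSFORM:P1(v=0,ok=F), EMIT:-] out:-; in:-
Tick 4: [PARSE:P3(v=4,ok=F), VALIDATE:-, TRANSFORM:P2(v=0,ok=F), EMIT:P1(v=0,ok=F)] out:-; in:P3
Tick 5: [PARSE:-, VALIDATE:P3(v=4,ok=F), TRANSFORM:-, EMIT:P2(v=0,ok=F)] out:P1(v=0); in:-
Tick 6: [PARSE:-, VALIDATE:-, TRANSFORM:P3(v=0,ok=F), EMIT:-] out:P2(v=0); in:-
Tick 7: [PARSE:-, VALIDATE:-, TRANSFORM:-, EMIT:P3(v=0,ok=F)] out:-; in:-
At end of tick 7: ['-', '-', '-', 'P3']

Answer: - - - P3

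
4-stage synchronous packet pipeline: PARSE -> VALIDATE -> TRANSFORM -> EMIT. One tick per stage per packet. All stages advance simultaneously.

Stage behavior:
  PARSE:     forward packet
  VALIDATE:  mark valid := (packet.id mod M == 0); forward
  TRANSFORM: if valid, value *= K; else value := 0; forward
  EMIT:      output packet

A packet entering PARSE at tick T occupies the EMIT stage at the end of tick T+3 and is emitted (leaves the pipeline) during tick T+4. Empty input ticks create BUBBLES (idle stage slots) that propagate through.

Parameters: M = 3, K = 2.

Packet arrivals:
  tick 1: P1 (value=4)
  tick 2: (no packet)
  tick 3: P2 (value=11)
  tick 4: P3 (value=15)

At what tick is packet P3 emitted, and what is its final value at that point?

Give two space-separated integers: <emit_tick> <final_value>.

Tick 1: [PARSE:P1(v=4,ok=F), VALIDATE:-, TRANSFORM:-, EMIT:-] out:-; in:P1
Tick 2: [PARSE:-, VALIDATE:P1(v=4,ok=F), TRANSFORM:-, EMIT:-] out:-; in:-
Tick 3: [PARSE:P2(v=11,ok=F), VALIDATE:-, TRANSFORM:P1(v=0,ok=F), EMIT:-] out:-; in:P2
Tick 4: [PARSE:P3(v=15,ok=F), VALIDATE:P2(v=11,ok=F), TRANSFORM:-, EMIT:P1(v=0,ok=F)] out:-; in:P3
Tick 5: [PARSE:-, VALIDATE:P3(v=15,ok=T), TRANSFORM:P2(v=0,ok=F), EMIT:-] out:P1(v=0); in:-
Tick 6: [PARSE:-, VALIDATE:-, TRANSFORM:P3(v=30,ok=T), EMIT:P2(v=0,ok=F)] out:-; in:-
Tick 7: [PARSE:-, VALIDATE:-, TRANSFORM:-, EMIT:P3(v=30,ok=T)] out:P2(v=0); in:-
Tick 8: [PARSE:-, VALIDATE:-, TRANSFORM:-, EMIT:-] out:P3(v=30); in:-
P3: arrives tick 4, valid=True (id=3, id%3=0), emit tick 8, final value 30

Answer: 8 30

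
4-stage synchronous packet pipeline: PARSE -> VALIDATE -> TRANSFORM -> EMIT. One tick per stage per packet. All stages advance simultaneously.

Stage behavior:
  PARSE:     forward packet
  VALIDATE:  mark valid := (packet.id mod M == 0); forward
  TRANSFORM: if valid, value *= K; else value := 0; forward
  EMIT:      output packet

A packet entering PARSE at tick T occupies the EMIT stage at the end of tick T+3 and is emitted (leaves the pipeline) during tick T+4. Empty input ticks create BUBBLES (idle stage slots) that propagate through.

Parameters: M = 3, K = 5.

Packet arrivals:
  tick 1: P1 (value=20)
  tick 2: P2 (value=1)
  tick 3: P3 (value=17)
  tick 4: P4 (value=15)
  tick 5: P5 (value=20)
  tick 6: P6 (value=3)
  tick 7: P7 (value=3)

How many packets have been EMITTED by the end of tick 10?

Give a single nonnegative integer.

Answer: 6

Derivation:
Tick 1: [PARSE:P1(v=20,ok=F), VALIDATE:-, TRANSFORM:-, EMIT:-] out:-; in:P1
Tick 2: [PARSE:P2(v=1,ok=F), VALIDATE:P1(v=20,ok=F), TRANSFORM:-, EMIT:-] out:-; in:P2
Tick 3: [PARSE:P3(v=17,ok=F), VALIDATE:P2(v=1,ok=F), TRANSFORM:P1(v=0,ok=F), EMIT:-] out:-; in:P3
Tick 4: [PARSE:P4(v=15,ok=F), VALIDATE:P3(v=17,ok=T), TRANSFORM:P2(v=0,ok=F), EMIT:P1(v=0,ok=F)] out:-; in:P4
Tick 5: [PARSE:P5(v=20,ok=F), VALIDATE:P4(v=15,ok=F), TRANSFORM:P3(v=85,ok=T), EMIT:P2(v=0,ok=F)] out:P1(v=0); in:P5
Tick 6: [PARSE:P6(v=3,ok=F), VALIDATE:P5(v=20,ok=F), TRANSFORM:P4(v=0,ok=F), EMIT:P3(v=85,ok=T)] out:P2(v=0); in:P6
Tick 7: [PARSE:P7(v=3,ok=F), VALIDATE:P6(v=3,ok=T), TRANSFORM:P5(v=0,ok=F), EMIT:P4(v=0,ok=F)] out:P3(v=85); in:P7
Tick 8: [PARSE:-, VALIDATE:P7(v=3,ok=F), TRANSFORM:P6(v=15,ok=T), EMIT:P5(v=0,ok=F)] out:P4(v=0); in:-
Tick 9: [PARSE:-, VALIDATE:-, TRANSFORM:P7(v=0,ok=F), EMIT:P6(v=15,ok=T)] out:P5(v=0); in:-
Tick 10: [PARSE:-, VALIDATE:-, TRANSFORM:-, EMIT:P7(v=0,ok=F)] out:P6(v=15); in:-
Emitted by tick 10: ['P1', 'P2', 'P3', 'P4', 'P5', 'P6']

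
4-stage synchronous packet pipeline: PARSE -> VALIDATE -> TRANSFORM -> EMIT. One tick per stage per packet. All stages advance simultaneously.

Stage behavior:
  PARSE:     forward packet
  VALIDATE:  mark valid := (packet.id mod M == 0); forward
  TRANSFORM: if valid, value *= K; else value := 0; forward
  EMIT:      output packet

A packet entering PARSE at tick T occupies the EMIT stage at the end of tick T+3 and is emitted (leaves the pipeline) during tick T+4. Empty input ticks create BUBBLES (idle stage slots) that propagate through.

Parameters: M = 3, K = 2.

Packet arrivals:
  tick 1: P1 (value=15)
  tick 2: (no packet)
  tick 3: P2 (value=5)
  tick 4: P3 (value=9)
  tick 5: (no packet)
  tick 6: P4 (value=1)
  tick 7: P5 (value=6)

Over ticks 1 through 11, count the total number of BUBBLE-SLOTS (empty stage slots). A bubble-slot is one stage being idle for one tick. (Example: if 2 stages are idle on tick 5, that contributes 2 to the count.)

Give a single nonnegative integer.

Answer: 24

Derivation:
Tick 1: [PARSE:P1(v=15,ok=F), VALIDATE:-, TRANSFORM:-, EMIT:-] out:-; bubbles=3
Tick 2: [PARSE:-, VALIDATE:P1(v=15,ok=F), TRANSFORM:-, EMIT:-] out:-; bubbles=3
Tick 3: [PARSE:P2(v=5,ok=F), VALIDATE:-, TRANSFORM:P1(v=0,ok=F), EMIT:-] out:-; bubbles=2
Tick 4: [PARSE:P3(v=9,ok=F), VALIDATE:P2(v=5,ok=F), TRANSFORM:-, EMIT:P1(v=0,ok=F)] out:-; bubbles=1
Tick 5: [PARSE:-, VALIDATE:P3(v=9,ok=T), TRANSFORM:P2(v=0,ok=F), EMIT:-] out:P1(v=0); bubbles=2
Tick 6: [PARSE:P4(v=1,ok=F), VALIDATE:-, TRANSFORM:P3(v=18,ok=T), EMIT:P2(v=0,ok=F)] out:-; bubbles=1
Tick 7: [PARSE:P5(v=6,ok=F), VALIDATE:P4(v=1,ok=F), TRANSFORM:-, EMIT:P3(v=18,ok=T)] out:P2(v=0); bubbles=1
Tick 8: [PARSE:-, VALIDATE:P5(v=6,ok=F), TRANSFORM:P4(v=0,ok=F), EMIT:-] out:P3(v=18); bubbles=2
Tick 9: [PARSE:-, VALIDATE:-, TRANSFORM:P5(v=0,ok=F), EMIT:P4(v=0,ok=F)] out:-; bubbles=2
Tick 10: [PARSE:-, VALIDATE:-, TRANSFORM:-, EMIT:P5(v=0,ok=F)] out:P4(v=0); bubbles=3
Tick 11: [PARSE:-, VALIDATE:-, TRANSFORM:-, EMIT:-] out:P5(v=0); bubbles=4
Total bubble-slots: 24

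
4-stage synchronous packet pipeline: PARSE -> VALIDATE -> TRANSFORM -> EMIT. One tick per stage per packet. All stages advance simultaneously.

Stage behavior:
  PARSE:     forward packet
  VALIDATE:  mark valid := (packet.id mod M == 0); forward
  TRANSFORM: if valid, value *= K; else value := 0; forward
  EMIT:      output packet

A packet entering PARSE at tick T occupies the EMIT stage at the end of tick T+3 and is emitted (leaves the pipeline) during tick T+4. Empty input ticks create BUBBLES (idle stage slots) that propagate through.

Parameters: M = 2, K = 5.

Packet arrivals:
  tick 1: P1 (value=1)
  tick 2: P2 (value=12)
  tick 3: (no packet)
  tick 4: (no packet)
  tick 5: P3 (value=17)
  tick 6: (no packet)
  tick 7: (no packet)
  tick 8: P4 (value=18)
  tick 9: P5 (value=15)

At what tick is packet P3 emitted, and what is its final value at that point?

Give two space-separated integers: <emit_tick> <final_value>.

Tick 1: [PARSE:P1(v=1,ok=F), VALIDATE:-, TRANSFORM:-, EMIT:-] out:-; in:P1
Tick 2: [PARSE:P2(v=12,ok=F), VALIDATE:P1(v=1,ok=F), TRANSFORM:-, EMIT:-] out:-; in:P2
Tick 3: [PARSE:-, VALIDATE:P2(v=12,ok=T), TRANSFORM:P1(v=0,ok=F), EMIT:-] out:-; in:-
Tick 4: [PARSE:-, VALIDATE:-, TRANSFORM:P2(v=60,ok=T), EMIT:P1(v=0,ok=F)] out:-; in:-
Tick 5: [PARSE:P3(v=17,ok=F), VALIDATE:-, TRANSFORM:-, EMIT:P2(v=60,ok=T)] out:P1(v=0); in:P3
Tick 6: [PARSE:-, VALIDATE:P3(v=17,ok=F), TRANSFORM:-, EMIT:-] out:P2(v=60); in:-
Tick 7: [PARSE:-, VALIDATE:-, TRANSFORM:P3(v=0,ok=F), EMIT:-] out:-; in:-
Tick 8: [PARSE:P4(v=18,ok=F), VALIDATE:-, TRANSFORM:-, EMIT:P3(v=0,ok=F)] out:-; in:P4
Tick 9: [PARSE:P5(v=15,ok=F), VALIDATE:P4(v=18,ok=T), TRANSFORM:-, EMIT:-] out:P3(v=0); in:P5
Tick 10: [PARSE:-, VALIDATE:P5(v=15,ok=F), TRANSFORM:P4(v=90,ok=T), EMIT:-] out:-; in:-
Tick 11: [PARSE:-, VALIDATE:-, TRANSFORM:P5(v=0,ok=F), EMIT:P4(v=90,ok=T)] out:-; in:-
Tick 12: [PARSE:-, VALIDATE:-, TRANSFORM:-, EMIT:P5(v=0,ok=F)] out:P4(v=90); in:-
Tick 13: [PARSE:-, VALIDATE:-, TRANSFORM:-, EMIT:-] out:P5(v=0); in:-
P3: arrives tick 5, valid=False (id=3, id%2=1), emit tick 9, final value 0

Answer: 9 0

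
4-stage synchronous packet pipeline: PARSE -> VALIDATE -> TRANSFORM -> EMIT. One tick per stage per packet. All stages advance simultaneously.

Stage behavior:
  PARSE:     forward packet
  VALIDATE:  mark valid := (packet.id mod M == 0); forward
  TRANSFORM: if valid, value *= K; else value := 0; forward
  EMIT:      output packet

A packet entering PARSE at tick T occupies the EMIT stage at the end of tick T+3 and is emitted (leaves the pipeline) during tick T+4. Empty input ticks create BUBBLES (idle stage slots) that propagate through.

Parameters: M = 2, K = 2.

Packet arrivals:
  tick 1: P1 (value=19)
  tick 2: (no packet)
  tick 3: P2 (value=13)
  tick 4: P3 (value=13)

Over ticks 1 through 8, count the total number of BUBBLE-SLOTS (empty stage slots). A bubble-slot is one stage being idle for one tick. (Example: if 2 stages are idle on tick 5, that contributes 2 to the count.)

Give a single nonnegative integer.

Tick 1: [PARSE:P1(v=19,ok=F), VALIDATE:-, TRANSFORM:-, EMIT:-] out:-; bubbles=3
Tick 2: [PARSE:-, VALIDATE:P1(v=19,ok=F), TRANSFORM:-, EMIT:-] out:-; bubbles=3
Tick 3: [PARSE:P2(v=13,ok=F), VALIDATE:-, TRANSFORM:P1(v=0,ok=F), EMIT:-] out:-; bubbles=2
Tick 4: [PARSE:P3(v=13,ok=F), VALIDATE:P2(v=13,ok=T), TRANSFORM:-, EMIT:P1(v=0,ok=F)] out:-; bubbles=1
Tick 5: [PARSE:-, VALIDATE:P3(v=13,ok=F), TRANSFORM:P2(v=26,ok=T), EMIT:-] out:P1(v=0); bubbles=2
Tick 6: [PARSE:-, VALIDATE:-, TRANSFORM:P3(v=0,ok=F), EMIT:P2(v=26,ok=T)] out:-; bubbles=2
Tick 7: [PARSE:-, VALIDATE:-, TRANSFORM:-, EMIT:P3(v=0,ok=F)] out:P2(v=26); bubbles=3
Tick 8: [PARSE:-, VALIDATE:-, TRANSFORM:-, EMIT:-] out:P3(v=0); bubbles=4
Total bubble-slots: 20

Answer: 20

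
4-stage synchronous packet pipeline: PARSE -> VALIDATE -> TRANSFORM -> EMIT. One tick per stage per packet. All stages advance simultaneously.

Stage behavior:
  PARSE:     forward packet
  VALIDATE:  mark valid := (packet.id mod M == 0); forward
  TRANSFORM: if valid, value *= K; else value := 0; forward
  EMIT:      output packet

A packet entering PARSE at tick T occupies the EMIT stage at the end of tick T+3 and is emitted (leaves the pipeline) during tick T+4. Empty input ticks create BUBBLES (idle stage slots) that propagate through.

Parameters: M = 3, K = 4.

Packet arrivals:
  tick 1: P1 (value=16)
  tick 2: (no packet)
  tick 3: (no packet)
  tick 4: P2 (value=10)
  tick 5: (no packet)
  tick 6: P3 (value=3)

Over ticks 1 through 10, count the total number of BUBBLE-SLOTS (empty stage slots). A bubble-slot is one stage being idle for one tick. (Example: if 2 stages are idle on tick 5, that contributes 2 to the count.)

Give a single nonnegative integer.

Tick 1: [PARSE:P1(v=16,ok=F), VALIDATE:-, TRANSFORM:-, EMIT:-] out:-; bubbles=3
Tick 2: [PARSE:-, VALIDATE:P1(v=16,ok=F), TRANSFORM:-, EMIT:-] out:-; bubbles=3
Tick 3: [PARSE:-, VALIDATE:-, TRANSFORM:P1(v=0,ok=F), EMIT:-] out:-; bubbles=3
Tick 4: [PARSE:P2(v=10,ok=F), VALIDATE:-, TRANSFORM:-, EMIT:P1(v=0,ok=F)] out:-; bubbles=2
Tick 5: [PARSE:-, VALIDATE:P2(v=10,ok=F), TRANSFORM:-, EMIT:-] out:P1(v=0); bubbles=3
Tick 6: [PARSE:P3(v=3,ok=F), VALIDATE:-, TRANSFORM:P2(v=0,ok=F), EMIT:-] out:-; bubbles=2
Tick 7: [PARSE:-, VALIDATE:P3(v=3,ok=T), TRANSFORM:-, EMIT:P2(v=0,ok=F)] out:-; bubbles=2
Tick 8: [PARSE:-, VALIDATE:-, TRANSFORM:P3(v=12,ok=T), EMIT:-] out:P2(v=0); bubbles=3
Tick 9: [PARSE:-, VALIDATE:-, TRANSFORM:-, EMIT:P3(v=12,ok=T)] out:-; bubbles=3
Tick 10: [PARSE:-, VALIDATE:-, TRANSFORM:-, EMIT:-] out:P3(v=12); bubbles=4
Total bubble-slots: 28

Answer: 28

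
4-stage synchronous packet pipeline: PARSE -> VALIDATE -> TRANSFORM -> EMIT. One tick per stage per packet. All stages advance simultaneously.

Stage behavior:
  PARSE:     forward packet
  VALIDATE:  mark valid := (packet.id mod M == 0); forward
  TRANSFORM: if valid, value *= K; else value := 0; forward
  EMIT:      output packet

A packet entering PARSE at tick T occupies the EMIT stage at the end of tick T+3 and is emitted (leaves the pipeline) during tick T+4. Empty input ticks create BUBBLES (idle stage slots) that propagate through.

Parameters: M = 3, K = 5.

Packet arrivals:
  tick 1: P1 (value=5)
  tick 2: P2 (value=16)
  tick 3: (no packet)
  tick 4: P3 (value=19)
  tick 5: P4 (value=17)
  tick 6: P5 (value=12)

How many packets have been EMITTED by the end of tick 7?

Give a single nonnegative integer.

Tick 1: [PARSE:P1(v=5,ok=F), VALIDATE:-, TRANSFORM:-, EMIT:-] out:-; in:P1
Tick 2: [PARSE:P2(v=16,ok=F), VALIDATE:P1(v=5,ok=F), TRANSFORM:-, EMIT:-] out:-; in:P2
Tick 3: [PARSE:-, VALIDATE:P2(v=16,ok=F), TRANSFORM:P1(v=0,ok=F), EMIT:-] out:-; in:-
Tick 4: [PARSE:P3(v=19,ok=F), VALIDATE:-, TRANSFORM:P2(v=0,ok=F), EMIT:P1(v=0,ok=F)] out:-; in:P3
Tick 5: [PARSE:P4(v=17,ok=F), VALIDATE:P3(v=19,ok=T), TRANSFORM:-, EMIT:P2(v=0,ok=F)] out:P1(v=0); in:P4
Tick 6: [PARSE:P5(v=12,ok=F), VALIDATE:P4(v=17,ok=F), TRANSFORM:P3(v=95,ok=T), EMIT:-] out:P2(v=0); in:P5
Tick 7: [PARSE:-, VALIDATE:P5(v=12,ok=F), TRANSFORM:P4(v=0,ok=F), EMIT:P3(v=95,ok=T)] out:-; in:-
Emitted by tick 7: ['P1', 'P2']

Answer: 2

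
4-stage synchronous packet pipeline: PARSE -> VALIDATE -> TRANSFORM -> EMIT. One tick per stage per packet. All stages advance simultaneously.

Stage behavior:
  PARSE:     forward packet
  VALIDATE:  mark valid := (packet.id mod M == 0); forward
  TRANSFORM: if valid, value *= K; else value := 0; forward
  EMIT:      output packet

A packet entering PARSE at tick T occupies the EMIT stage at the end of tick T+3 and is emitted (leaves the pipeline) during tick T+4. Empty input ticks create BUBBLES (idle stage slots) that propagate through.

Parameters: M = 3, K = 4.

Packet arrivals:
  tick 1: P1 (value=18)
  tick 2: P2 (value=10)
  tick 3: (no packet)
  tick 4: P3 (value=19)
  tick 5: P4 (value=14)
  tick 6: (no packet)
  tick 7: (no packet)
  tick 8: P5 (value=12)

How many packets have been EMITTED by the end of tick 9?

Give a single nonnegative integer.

Answer: 4

Derivation:
Tick 1: [PARSE:P1(v=18,ok=F), VALIDATE:-, TRANSFORM:-, EMIT:-] out:-; in:P1
Tick 2: [PARSE:P2(v=10,ok=F), VALIDATE:P1(v=18,ok=F), TRANSFORM:-, EMIT:-] out:-; in:P2
Tick 3: [PARSE:-, VALIDATE:P2(v=10,ok=F), TRANSFORM:P1(v=0,ok=F), EMIT:-] out:-; in:-
Tick 4: [PARSE:P3(v=19,ok=F), VALIDATE:-, TRANSFORM:P2(v=0,ok=F), EMIT:P1(v=0,ok=F)] out:-; in:P3
Tick 5: [PARSE:P4(v=14,ok=F), VALIDATE:P3(v=19,ok=T), TRANSFORM:-, EMIT:P2(v=0,ok=F)] out:P1(v=0); in:P4
Tick 6: [PARSE:-, VALIDATE:P4(v=14,ok=F), TRANSFORM:P3(v=76,ok=T), EMIT:-] out:P2(v=0); in:-
Tick 7: [PARSE:-, VALIDATE:-, TRANSFORM:P4(v=0,ok=F), EMIT:P3(v=76,ok=T)] out:-; in:-
Tick 8: [PARSE:P5(v=12,ok=F), VALIDATE:-, TRANSFORM:-, EMIT:P4(v=0,ok=F)] out:P3(v=76); in:P5
Tick 9: [PARSE:-, VALIDATE:P5(v=12,ok=F), TRANSFORM:-, EMIT:-] out:P4(v=0); in:-
Emitted by tick 9: ['P1', 'P2', 'P3', 'P4']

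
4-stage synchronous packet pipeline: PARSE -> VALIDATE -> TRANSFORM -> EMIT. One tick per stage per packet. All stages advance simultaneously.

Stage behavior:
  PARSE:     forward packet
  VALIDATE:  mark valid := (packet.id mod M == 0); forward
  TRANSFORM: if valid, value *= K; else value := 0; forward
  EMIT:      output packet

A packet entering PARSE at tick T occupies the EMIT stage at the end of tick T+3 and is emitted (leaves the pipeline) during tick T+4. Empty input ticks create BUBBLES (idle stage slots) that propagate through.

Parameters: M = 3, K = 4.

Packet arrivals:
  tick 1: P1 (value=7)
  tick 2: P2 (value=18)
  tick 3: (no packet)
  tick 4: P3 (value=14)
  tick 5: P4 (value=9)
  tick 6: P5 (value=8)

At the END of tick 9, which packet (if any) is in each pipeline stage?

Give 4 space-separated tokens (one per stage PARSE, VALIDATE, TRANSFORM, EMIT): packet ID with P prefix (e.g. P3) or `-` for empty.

Tick 1: [PARSE:P1(v=7,ok=F), VALIDATE:-, TRANSFORM:-, EMIT:-] out:-; in:P1
Tick 2: [PARSE:P2(v=18,ok=F), VALIDATE:P1(v=7,ok=F), TRANSFORM:-, EMIT:-] out:-; in:P2
Tick 3: [PARSE:-, VALIDATE:P2(v=18,ok=F), TRANSFORM:P1(v=0,ok=F), EMIT:-] out:-; in:-
Tick 4: [PARSE:P3(v=14,ok=F), VALIDATE:-, TRANSFORM:P2(v=0,ok=F), EMIT:P1(v=0,ok=F)] out:-; in:P3
Tick 5: [PARSE:P4(v=9,ok=F), VALIDATE:P3(v=14,ok=T), TRANSFORM:-, EMIT:P2(v=0,ok=F)] out:P1(v=0); in:P4
Tick 6: [PARSE:P5(v=8,ok=F), VALIDATE:P4(v=9,ok=F), TRANSFORM:P3(v=56,ok=T), EMIT:-] out:P2(v=0); in:P5
Tick 7: [PARSE:-, VALIDATE:P5(v=8,ok=F), TRANSFORM:P4(v=0,ok=F), EMIT:P3(v=56,ok=T)] out:-; in:-
Tick 8: [PARSE:-, VALIDATE:-, TRANSFORM:P5(v=0,ok=F), EMIT:P4(v=0,ok=F)] out:P3(v=56); in:-
Tick 9: [PARSE:-, VALIDATE:-, TRANSFORM:-, EMIT:P5(v=0,ok=F)] out:P4(v=0); in:-
At end of tick 9: ['-', '-', '-', 'P5']

Answer: - - - P5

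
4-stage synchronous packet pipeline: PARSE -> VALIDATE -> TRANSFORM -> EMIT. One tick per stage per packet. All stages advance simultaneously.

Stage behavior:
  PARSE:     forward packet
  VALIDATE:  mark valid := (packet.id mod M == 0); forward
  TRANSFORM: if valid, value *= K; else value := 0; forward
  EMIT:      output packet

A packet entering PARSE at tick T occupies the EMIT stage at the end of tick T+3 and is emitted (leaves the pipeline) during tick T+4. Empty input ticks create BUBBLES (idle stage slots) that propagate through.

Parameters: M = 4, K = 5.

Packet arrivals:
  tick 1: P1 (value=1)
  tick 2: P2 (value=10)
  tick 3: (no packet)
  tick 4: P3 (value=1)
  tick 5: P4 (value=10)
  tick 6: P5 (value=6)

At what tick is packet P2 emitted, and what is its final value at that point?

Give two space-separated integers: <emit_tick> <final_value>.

Tick 1: [PARSE:P1(v=1,ok=F), VALIDATE:-, TRANSFORM:-, EMIT:-] out:-; in:P1
Tick 2: [PARSE:P2(v=10,ok=F), VALIDATE:P1(v=1,ok=F), TRANSFORM:-, EMIT:-] out:-; in:P2
Tick 3: [PARSE:-, VALIDATE:P2(v=10,ok=F), TRANSFORM:P1(v=0,ok=F), EMIT:-] out:-; in:-
Tick 4: [PARSE:P3(v=1,ok=F), VALIDATE:-, TRANSFORM:P2(v=0,ok=F), EMIT:P1(v=0,ok=F)] out:-; in:P3
Tick 5: [PARSE:P4(v=10,ok=F), VALIDATE:P3(v=1,ok=F), TRANSFORM:-, EMIT:P2(v=0,ok=F)] out:P1(v=0); in:P4
Tick 6: [PARSE:P5(v=6,ok=F), VALIDATE:P4(v=10,ok=T), TRANSFORM:P3(v=0,ok=F), EMIT:-] out:P2(v=0); in:P5
Tick 7: [PARSE:-, VALIDATE:P5(v=6,ok=F), TRANSFORM:P4(v=50,ok=T), EMIT:P3(v=0,ok=F)] out:-; in:-
Tick 8: [PARSE:-, VALIDATE:-, TRANSFORM:P5(v=0,ok=F), EMIT:P4(v=50,ok=T)] out:P3(v=0); in:-
Tick 9: [PARSE:-, VALIDATE:-, TRANSFORM:-, EMIT:P5(v=0,ok=F)] out:P4(v=50); in:-
Tick 10: [PARSE:-, VALIDATE:-, TRANSFORM:-, EMIT:-] out:P5(v=0); in:-
P2: arrives tick 2, valid=False (id=2, id%4=2), emit tick 6, final value 0

Answer: 6 0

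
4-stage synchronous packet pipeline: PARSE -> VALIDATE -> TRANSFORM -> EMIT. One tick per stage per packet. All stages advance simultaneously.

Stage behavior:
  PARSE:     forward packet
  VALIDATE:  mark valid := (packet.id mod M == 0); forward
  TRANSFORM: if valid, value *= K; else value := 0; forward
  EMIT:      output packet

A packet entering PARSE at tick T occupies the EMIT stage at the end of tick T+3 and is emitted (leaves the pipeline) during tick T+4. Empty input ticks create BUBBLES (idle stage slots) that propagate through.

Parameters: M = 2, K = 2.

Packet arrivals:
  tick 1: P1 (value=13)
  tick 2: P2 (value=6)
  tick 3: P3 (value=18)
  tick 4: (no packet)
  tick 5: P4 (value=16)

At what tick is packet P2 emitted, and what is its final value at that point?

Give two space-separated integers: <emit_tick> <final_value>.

Tick 1: [PARSE:P1(v=13,ok=F), VALIDATE:-, TRANSFORM:-, EMIT:-] out:-; in:P1
Tick 2: [PARSE:P2(v=6,ok=F), VALIDATE:P1(v=13,ok=F), TRANSFORM:-, EMIT:-] out:-; in:P2
Tick 3: [PARSE:P3(v=18,ok=F), VALIDATE:P2(v=6,ok=T), TRANSFORM:P1(v=0,ok=F), EMIT:-] out:-; in:P3
Tick 4: [PARSE:-, VALIDATE:P3(v=18,ok=F), TRANSFORM:P2(v=12,ok=T), EMIT:P1(v=0,ok=F)] out:-; in:-
Tick 5: [PARSE:P4(v=16,ok=F), VALIDATE:-, TRANSFORM:P3(v=0,ok=F), EMIT:P2(v=12,ok=T)] out:P1(v=0); in:P4
Tick 6: [PARSE:-, VALIDATE:P4(v=16,ok=T), TRANSFORM:-, EMIT:P3(v=0,ok=F)] out:P2(v=12); in:-
Tick 7: [PARSE:-, VALIDATE:-, TRANSFORM:P4(v=32,ok=T), EMIT:-] out:P3(v=0); in:-
Tick 8: [PARSE:-, VALIDATE:-, TRANSFORM:-, EMIT:P4(v=32,ok=T)] out:-; in:-
Tick 9: [PARSE:-, VALIDATE:-, TRANSFORM:-, EMIT:-] out:P4(v=32); in:-
P2: arrives tick 2, valid=True (id=2, id%2=0), emit tick 6, final value 12

Answer: 6 12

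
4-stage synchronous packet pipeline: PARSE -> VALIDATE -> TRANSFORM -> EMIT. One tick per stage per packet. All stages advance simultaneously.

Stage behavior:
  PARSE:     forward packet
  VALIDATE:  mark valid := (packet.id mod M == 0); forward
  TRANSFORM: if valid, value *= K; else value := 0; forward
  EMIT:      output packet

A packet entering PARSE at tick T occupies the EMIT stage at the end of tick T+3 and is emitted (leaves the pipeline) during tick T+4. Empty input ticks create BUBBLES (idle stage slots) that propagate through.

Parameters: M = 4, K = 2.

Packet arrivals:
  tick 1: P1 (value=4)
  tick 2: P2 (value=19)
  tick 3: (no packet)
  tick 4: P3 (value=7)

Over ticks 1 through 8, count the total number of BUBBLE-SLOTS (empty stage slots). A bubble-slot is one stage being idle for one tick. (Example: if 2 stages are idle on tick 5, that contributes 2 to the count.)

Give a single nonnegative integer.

Tick 1: [PARSE:P1(v=4,ok=F), VALIDATE:-, TRANSFORM:-, EMIT:-] out:-; bubbles=3
Tick 2: [PARSE:P2(v=19,ok=F), VALIDATE:P1(v=4,ok=F), TRANSFORM:-, EMIT:-] out:-; bubbles=2
Tick 3: [PARSE:-, VALIDATE:P2(v=19,ok=F), TRANSFORM:P1(v=0,ok=F), EMIT:-] out:-; bubbles=2
Tick 4: [PARSE:P3(v=7,ok=F), VALIDATE:-, TRANSFORM:P2(v=0,ok=F), EMIT:P1(v=0,ok=F)] out:-; bubbles=1
Tick 5: [PARSE:-, VALIDATE:P3(v=7,ok=F), TRANSFORM:-, EMIT:P2(v=0,ok=F)] out:P1(v=0); bubbles=2
Tick 6: [PARSE:-, VALIDATE:-, TRANSFORM:P3(v=0,ok=F), EMIT:-] out:P2(v=0); bubbles=3
Tick 7: [PARSE:-, VALIDATE:-, TRANSFORM:-, EMIT:P3(v=0,ok=F)] out:-; bubbles=3
Tick 8: [PARSE:-, VALIDATE:-, TRANSFORM:-, EMIT:-] out:P3(v=0); bubbles=4
Total bubble-slots: 20

Answer: 20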